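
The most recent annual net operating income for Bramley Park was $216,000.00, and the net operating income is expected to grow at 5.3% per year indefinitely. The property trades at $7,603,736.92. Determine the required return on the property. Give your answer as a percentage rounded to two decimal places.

8.29%

D₁ = $216,000.00 × 1.053 = $227,448.0000
P = D₁/(r − g) ⇒ r = D₁/P + g = $227,448.0000/$7,603,736.92 + 0.053 = 0.029913 + 0.053 = 0.082913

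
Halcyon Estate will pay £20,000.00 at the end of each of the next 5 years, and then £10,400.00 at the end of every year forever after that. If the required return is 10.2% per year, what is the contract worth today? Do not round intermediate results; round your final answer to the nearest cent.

£138167.16

PV of 5-year annuity: £20,000.00 × [1 − (1+0.102)^−5] / 0.102 = 75429.95233
Perpetuity value at year 5: £10,400.00 / 0.102 = 101960.78431
PV of perpetuity: 101960.78431 / (1+0.102)^5 = 62737.20910
Total PV = 75429.95233 + 62737.20910 = 138167.16143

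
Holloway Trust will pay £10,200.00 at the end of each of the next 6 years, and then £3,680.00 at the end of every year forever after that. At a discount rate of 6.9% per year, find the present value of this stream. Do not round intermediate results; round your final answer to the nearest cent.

PV of 6-year annuity: £10,200.00 × [1 − (1+0.069)^−6] / 0.069 = 48769.16022
Perpetuity value at year 6: £3,680.00 / 0.069 = 53333.33333
PV of perpetuity: 53333.33333 / (1+0.069)^6 = 35738.18533
Total PV = 48769.16022 + 35738.18533 = 84507.34555

£84507.35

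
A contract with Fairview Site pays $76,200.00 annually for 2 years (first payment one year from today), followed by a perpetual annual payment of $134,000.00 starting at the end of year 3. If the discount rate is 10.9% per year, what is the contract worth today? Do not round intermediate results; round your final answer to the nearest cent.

$1130242.36

PV of 2-year annuity: $76,200.00 × [1 − (1+0.109)^−2] / 0.109 = 130667.76379
Perpetuity value at year 2: $134,000.00 / 0.109 = 1229357.79817
PV of perpetuity: 1229357.79817 / (1+0.109)^2 = 999574.59150
Total PV = 130667.76379 + 999574.59150 = 1130242.35529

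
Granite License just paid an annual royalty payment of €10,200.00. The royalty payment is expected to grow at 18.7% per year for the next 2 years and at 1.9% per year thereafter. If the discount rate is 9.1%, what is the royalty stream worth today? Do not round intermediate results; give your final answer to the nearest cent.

€194052.56

D_1 = 12107.40000
D_2 = 14371.48380
Terminal value at year 2: TV = D_2×(1+g_2)/(r−g_2) = 14644.54199/0.072 = 203396.41656
P_0 = D_1/(1+r)^1 + D_2/(1+r)^2 + TV/(1+r)^2
    = 11097.52521 + 12074.02605 + 170881.00756 = 194052.55881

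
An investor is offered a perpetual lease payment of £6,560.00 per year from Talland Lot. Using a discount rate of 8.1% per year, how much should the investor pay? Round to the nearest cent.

Level perpetuity: PV = C / r = £6,560.00 / 0.081 = £80,987.65

£80987.65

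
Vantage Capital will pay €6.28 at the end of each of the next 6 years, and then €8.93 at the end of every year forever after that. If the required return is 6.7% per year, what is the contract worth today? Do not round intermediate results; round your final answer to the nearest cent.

PV of 6-year annuity: €6.28 × [1 − (1+0.067)^−6] / 0.067 = 30.21312
Perpetuity value at year 6: €8.93 / 0.067 = 133.28358
PV of perpetuity: 133.28358 / (1+0.067)^6 = 90.32129
Total PV = 30.21312 + 90.32129 = 120.53441

€120.53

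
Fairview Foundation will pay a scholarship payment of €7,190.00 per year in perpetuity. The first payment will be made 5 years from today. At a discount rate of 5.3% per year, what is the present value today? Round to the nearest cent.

Value at end of year 4: C / r = €7,190.00 / 0.053 = €135,660.3774
Discount to today: PV = €135,660.3774 / (1 + 0.053)^4 = €135,660.3774 / 1.229457 = €110,341.67

€110341.67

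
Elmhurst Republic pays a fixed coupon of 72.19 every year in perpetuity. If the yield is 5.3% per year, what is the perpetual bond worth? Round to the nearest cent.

1362.08

Level perpetuity: PV = C / r = 72.19 / 0.053 = 1,362.08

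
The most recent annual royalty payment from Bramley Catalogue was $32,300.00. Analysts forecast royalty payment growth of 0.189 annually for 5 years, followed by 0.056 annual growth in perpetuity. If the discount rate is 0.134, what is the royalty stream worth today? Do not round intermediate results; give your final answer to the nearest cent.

$740709.97

D_1 = 38404.70000
D_2 = 45663.18830
D_3 = 54293.53089
D_4 = 64555.00823
D_5 = 76755.90478
Terminal value at year 5: TV = D_5×(1+g_2)/(r−g_2) = 81054.23545/0.078 = 1039156.86473
P_0 = D_1/(1+r)^1 + D_2/(1+r)^2 + D_3/(1+r)^3 + D_4/(1+r)^4 + D_5/(1+r)^5 + TV/(1+r)^5
    = 33866.57848 + 35509.13740 + 37231.36188 + 39037.11576 + 40930.45030 + 554135.32719 = 740709.97103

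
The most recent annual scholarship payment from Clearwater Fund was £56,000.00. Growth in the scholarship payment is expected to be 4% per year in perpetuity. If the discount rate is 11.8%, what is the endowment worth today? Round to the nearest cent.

£746666.67

D₁ = D₀ × (1 + g) = £56,000.00 × 1.04 = £58,240.0000
Growing perpetuity: P = D₁ / (r − g) = £58,240.0000 / (0.118 − 0.04) = £746,666.67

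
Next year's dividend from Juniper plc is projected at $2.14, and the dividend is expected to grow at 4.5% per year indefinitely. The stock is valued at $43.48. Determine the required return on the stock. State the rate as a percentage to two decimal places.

9.42%

P = D₁/(r − g) ⇒ r = D₁/P + g = $2.1400/$43.48 + 0.045 = 0.049218 + 0.045 = 0.094218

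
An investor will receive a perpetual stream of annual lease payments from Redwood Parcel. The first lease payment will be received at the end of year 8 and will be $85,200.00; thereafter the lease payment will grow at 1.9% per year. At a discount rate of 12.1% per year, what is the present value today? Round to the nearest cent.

Value at end of year 7: C₁ / (r − g) = $85,200.00 / (0.121 − 0.019) = $835,294.1176
Discount to today: PV = $835,294.1176 / (1 + 0.121)^7 = $835,294.1176 / 2.224535 = $375,491.52

$375491.52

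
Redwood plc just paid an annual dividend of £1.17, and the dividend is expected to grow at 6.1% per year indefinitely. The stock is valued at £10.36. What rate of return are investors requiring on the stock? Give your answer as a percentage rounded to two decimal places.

18.08%

D₁ = £1.17 × 1.061 = £1.2414
P = D₁/(r − g) ⇒ r = D₁/P + g = £1.2414/£10.36 + 0.061 = 0.119823 + 0.061 = 0.180823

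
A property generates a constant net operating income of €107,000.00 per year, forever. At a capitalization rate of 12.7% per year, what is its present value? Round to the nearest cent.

€842519.69

Level perpetuity: PV = C / r = €107,000.00 / 0.127 = €842,519.69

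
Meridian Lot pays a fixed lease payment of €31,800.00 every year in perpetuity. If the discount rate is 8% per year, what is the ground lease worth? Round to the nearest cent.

€397500.00

Level perpetuity: PV = C / r = €31,800.00 / 0.08 = €397,500.00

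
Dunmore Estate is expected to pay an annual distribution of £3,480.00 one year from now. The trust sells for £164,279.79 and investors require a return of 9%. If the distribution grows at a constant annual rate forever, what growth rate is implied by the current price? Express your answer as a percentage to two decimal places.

P = D₁/(r−g) ⇒ g = r − D₁/P = 0.09 − £3,480.00/£164,279.79 = 0.068817

6.88%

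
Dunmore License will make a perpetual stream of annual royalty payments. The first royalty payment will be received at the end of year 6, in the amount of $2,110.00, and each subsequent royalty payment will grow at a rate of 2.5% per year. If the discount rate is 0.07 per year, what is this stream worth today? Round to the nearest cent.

Value at end of year 5: C₁ / (r − g) = $2,110.00 / (0.07 − 0.025) = $46,888.8889
Discount to today: PV = $46,888.8889 / (1 + 0.07)^5 = $46,888.8889 / 1.402552 = $33,431.13

$33431.13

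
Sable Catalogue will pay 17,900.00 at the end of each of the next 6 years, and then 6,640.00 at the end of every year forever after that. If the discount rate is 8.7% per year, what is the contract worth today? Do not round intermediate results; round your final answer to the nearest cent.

PV of 6-year annuity: 17,900.00 × [1 − (1+0.087)^−6] / 0.087 = 81021.26451
Perpetuity value at year 6: 6,640.00 / 0.087 = 76321.83908
PV of perpetuity: 76321.83908 / (1+0.087)^6 = 46267.02364
Total PV = 81021.26451 + 46267.02364 = 127288.28815

127288.29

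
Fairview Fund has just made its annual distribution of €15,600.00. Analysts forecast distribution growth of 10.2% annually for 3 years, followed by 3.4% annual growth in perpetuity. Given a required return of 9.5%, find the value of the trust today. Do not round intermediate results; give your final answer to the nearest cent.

D_1 = 17191.20000
D_2 = 18944.70240
D_3 = 20877.06204
Terminal value at year 3: TV = D_3×(1+g_2)/(r−g_2) = 21586.88215/0.061 = 353883.31401
P_0 = D_1/(1+r)^1 + D_2/(1+r)^2 + D_3/(1+r)^3 + TV/(1+r)^3
    = 15699.72603 + 15800.08957 + 15901.09471 + 269536.58905 = 316937.49936

€316937.50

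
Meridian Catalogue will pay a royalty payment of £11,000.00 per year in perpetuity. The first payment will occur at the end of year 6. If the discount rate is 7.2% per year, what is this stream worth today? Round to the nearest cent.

Value at end of year 5: C / r = £11,000.00 / 0.072 = £152,777.7778
Discount to today: PV = £152,777.7778 / (1 + 0.072)^5 = £152,777.7778 / 1.415709 = £107,916.10

£107916.10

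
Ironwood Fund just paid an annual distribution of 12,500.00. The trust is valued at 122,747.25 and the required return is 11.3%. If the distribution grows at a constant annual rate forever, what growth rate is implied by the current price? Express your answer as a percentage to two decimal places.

1.01%

P = D₀(1+g)/(r−g) ⇒ P(r−g) = D₀(1+g) ⇒ g(P+D₀) = P·r − D₀
g = (P·r − D₀)/(P + D₀) = (122,747.25×0.113 − 12,500.00) / (122,747.25 + 12,500.00) = 0.010133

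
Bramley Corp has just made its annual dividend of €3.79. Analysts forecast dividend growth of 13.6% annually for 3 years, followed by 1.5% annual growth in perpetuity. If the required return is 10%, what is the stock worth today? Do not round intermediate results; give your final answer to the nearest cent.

D_1 = 4.30544
D_2 = 4.89098
D_3 = 5.55615
Terminal value at year 3: TV = D_3×(1+g_2)/(r−g_2) = 5.63950/0.085 = 66.34700
P_0 = D_1/(1+r)^1 + D_2/(1+r)^2 + D_3/(1+r)^3 + TV/(1+r)^3
    = 3.91404 + 4.04213 + 4.17442 + 49.84749 = 61.97808

€61.98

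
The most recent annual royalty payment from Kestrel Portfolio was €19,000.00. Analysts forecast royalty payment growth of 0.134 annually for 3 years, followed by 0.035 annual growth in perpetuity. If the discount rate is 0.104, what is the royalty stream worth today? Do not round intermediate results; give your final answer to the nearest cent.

D_1 = 21546.00000
D_2 = 24433.16400
D_3 = 27707.20798
Terminal value at year 3: TV = D_3×(1+g_2)/(r−g_2) = 28676.96026/0.069 = 415608.11964
P_0 = D_1/(1+r)^1 + D_2/(1+r)^2 + D_3/(1+r)^3 + TV/(1+r)^3
    = 19516.30435 + 20046.63871 + 20591.38432 + 308870.76483 = 369025.09221

€369025.09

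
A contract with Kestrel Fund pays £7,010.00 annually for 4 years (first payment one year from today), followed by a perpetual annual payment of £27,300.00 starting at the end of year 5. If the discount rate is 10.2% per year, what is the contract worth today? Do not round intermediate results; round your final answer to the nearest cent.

£203607.96

PV of 4-year annuity: £7,010.00 × [1 − (1+0.102)^−4] / 0.102 = 22124.89452
Perpetuity value at year 4: £27,300.00 / 0.102 = 267647.05882
PV of perpetuity: 267647.05882 / (1+0.102)^4 = 181483.06162
Total PV = 22124.89452 + 181483.06162 = 203607.95614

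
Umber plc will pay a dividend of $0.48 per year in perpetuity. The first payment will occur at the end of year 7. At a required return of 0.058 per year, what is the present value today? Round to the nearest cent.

$5.90

Value at end of year 6: C / r = $0.48 / 0.058 = $8.2759
Discount to today: PV = $8.2759 / (1 + 0.058)^6 = $8.2759 / 1.402536 = $5.90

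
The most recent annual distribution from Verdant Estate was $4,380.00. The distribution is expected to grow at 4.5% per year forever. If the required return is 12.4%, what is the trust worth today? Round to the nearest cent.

$57937.97

D₁ = D₀ × (1 + g) = $4,380.00 × 1.045 = $4,577.1000
Growing perpetuity: P = D₁ / (r − g) = $4,577.1000 / (0.124 − 0.045) = $57,937.97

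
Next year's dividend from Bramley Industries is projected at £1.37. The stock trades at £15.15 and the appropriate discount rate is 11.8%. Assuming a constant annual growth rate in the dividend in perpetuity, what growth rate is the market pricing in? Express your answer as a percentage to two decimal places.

2.76%

P = D₁/(r−g) ⇒ g = r − D₁/P = 0.118 − £1.37/£15.15 = 0.027571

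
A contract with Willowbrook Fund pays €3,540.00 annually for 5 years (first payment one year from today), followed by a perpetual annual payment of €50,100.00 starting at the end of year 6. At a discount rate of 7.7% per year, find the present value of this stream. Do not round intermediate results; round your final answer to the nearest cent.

PV of 5-year annuity: €3,540.00 × [1 − (1+0.077)^−5] / 0.077 = 14246.65984
Perpetuity value at year 5: €50,100.00 / 0.077 = 650649.35065
PV of perpetuity: 650649.35065 / (1+0.077)^5 = 449022.89357
Total PV = 14246.65984 + 449022.89357 = 463269.55341

€463269.55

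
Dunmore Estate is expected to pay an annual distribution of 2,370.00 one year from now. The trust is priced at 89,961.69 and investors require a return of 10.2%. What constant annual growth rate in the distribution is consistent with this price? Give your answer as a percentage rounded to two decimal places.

P = D₁/(r−g) ⇒ g = r − D₁/P = 0.102 − 2,370.00/89,961.69 = 0.075655

7.57%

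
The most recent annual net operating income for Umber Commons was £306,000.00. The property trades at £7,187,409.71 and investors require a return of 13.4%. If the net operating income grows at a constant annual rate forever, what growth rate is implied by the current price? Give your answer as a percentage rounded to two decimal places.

P = D₀(1+g)/(r−g) ⇒ P(r−g) = D₀(1+g) ⇒ g(P+D₀) = P·r − D₀
g = (P·r − D₀)/(P + D₀) = (£7,187,409.71×0.134 − £306,000.00) / (£7,187,409.71 + £306,000.00) = 0.087692

8.77%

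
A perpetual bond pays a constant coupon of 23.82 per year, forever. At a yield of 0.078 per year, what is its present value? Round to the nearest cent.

305.38

Level perpetuity: PV = C / r = 23.82 / 0.078 = 305.38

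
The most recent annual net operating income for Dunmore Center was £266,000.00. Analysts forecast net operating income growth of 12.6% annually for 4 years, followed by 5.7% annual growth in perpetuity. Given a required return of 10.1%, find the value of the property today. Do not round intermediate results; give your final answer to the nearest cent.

D_1 = 299516.00000
D_2 = 337255.01600
D_3 = 379749.14802
D_4 = 427597.54067
Terminal value at year 4: TV = D_4×(1+g_2)/(r−g_2) = 451970.60048/0.044 = 10272059.10191
P_0 = D_1/(1+r)^1 + D_2/(1+r)^2 + D_3/(1+r)^3 + D_4/(1+r)^4 + TV/(1+r)^4
    = 272039.96367 + 278217.07456 + 284534.44683 + 290995.26533 + 6990499.89664 = 8116286.64702

£8116286.65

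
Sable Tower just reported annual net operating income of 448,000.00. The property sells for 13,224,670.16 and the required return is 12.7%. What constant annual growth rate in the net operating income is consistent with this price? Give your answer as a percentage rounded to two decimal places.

9.01%

P = D₀(1+g)/(r−g) ⇒ P(r−g) = D₀(1+g) ⇒ g(P+D₀) = P·r − D₀
g = (P·r − D₀)/(P + D₀) = (13,224,670.16×0.127 − 448,000.00) / (13,224,670.16 + 448,000.00) = 0.090073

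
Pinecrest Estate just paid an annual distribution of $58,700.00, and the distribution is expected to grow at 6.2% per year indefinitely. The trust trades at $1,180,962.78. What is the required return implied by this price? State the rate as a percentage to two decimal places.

D₁ = $58,700.00 × 1.062 = $62,339.4000
P = D₁/(r − g) ⇒ r = D₁/P + g = $62,339.4000/$1,180,962.78 + 0.062 = 0.052787 + 0.062 = 0.114787

11.48%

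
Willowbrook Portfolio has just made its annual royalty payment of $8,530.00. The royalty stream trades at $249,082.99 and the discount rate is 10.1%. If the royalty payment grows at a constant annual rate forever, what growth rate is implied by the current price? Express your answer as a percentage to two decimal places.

P = D₀(1+g)/(r−g) ⇒ P(r−g) = D₀(1+g) ⇒ g(P+D₀) = P·r − D₀
g = (P·r − D₀)/(P + D₀) = ($249,082.99×0.101 − $8,530.00) / ($249,082.99 + $8,530.00) = 0.064544

6.45%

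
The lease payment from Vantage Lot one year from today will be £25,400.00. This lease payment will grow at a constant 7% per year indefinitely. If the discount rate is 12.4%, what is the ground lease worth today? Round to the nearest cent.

£470370.37

Growing perpetuity: P = D₁ / (r − g) = £25,400.0000 / (0.124 − 0.07) = £470,370.37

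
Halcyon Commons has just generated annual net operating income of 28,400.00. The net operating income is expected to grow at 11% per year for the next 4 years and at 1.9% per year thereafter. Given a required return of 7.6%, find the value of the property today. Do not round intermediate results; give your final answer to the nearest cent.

D_1 = 31524.00000
D_2 = 34991.64000
D_3 = 38840.72040
D_4 = 43113.19964
Terminal value at year 4: TV = D_4×(1+g_2)/(r−g_2) = 43932.35044/0.057 = 770742.99013
P_0 = D_1/(1+r)^1 + D_2/(1+r)^2 + D_3/(1+r)^3 + D_4/(1+r)^4 + TV/(1+r)^4
    = 29297.39777 + 30223.15197 + 31178.15864 + 32163.34209 + 574990.27344 = 697852.32390

697852.32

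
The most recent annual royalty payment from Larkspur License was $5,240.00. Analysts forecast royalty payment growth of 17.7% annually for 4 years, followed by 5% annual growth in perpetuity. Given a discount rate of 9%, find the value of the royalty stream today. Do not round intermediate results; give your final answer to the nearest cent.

D_1 = 6167.48000
D_2 = 7259.12396
D_3 = 8543.98890
D_4 = 10056.27494
Terminal value at year 4: TV = D_4×(1+g_2)/(r−g_2) = 10559.08868/0.04 = 263977.21708
P_0 = D_1/(1+r)^1 + D_2/(1+r)^2 + D_3/(1+r)^3 + D_4/(1+r)^4 + TV/(1+r)^4
    = 5658.23853 + 6109.85941 + 6597.52708 + 7124.11869 + 187008.11573 = 212497.85944

$212497.86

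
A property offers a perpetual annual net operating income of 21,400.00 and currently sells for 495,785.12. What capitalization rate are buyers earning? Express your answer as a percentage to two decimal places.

4.32%

P = C/r ⇒ r = C/P = 21,400.00/495,785.12 = 0.043164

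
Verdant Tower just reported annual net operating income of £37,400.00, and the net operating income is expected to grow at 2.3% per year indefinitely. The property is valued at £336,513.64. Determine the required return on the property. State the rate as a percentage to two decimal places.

13.67%

D₁ = £37,400.00 × 1.023 = £38,260.2000
P = D₁/(r − g) ⇒ r = D₁/P + g = £38,260.2000/£336,513.64 + 0.023 = 0.113696 + 0.023 = 0.136696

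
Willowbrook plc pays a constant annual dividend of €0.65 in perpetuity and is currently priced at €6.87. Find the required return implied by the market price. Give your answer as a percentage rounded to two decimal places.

9.46%

P = C/r ⇒ r = C/P = €0.65/€6.87 = 0.094614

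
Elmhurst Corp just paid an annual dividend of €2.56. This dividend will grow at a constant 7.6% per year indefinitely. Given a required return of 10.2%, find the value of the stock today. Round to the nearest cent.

€105.94

D₁ = D₀ × (1 + g) = €2.56 × 1.076 = €2.7546
Growing perpetuity: P = D₁ / (r − g) = €2.7546 / (0.102 − 0.076) = €105.94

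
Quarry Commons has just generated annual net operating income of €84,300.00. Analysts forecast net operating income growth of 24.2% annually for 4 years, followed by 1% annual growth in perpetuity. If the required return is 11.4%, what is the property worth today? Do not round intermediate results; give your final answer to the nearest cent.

D_1 = 104700.60000
D_2 = 130038.14520
D_3 = 161507.37634
D_4 = 200592.16141
Terminal value at year 4: TV = D_4×(1+g_2)/(r−g_2) = 202598.08303/0.104 = 1948058.49064
P_0 = D_1/(1+r)^1 + D_2/(1+r)^2 + D_3/(1+r)^3 + D_4/(1+r)^4 + TV/(1+r)^4
    = 93986.17594 + 104785.30567 + 116825.26898 + 130248.63921 + 1264914.66922 = 1710760.05903

€1710760.06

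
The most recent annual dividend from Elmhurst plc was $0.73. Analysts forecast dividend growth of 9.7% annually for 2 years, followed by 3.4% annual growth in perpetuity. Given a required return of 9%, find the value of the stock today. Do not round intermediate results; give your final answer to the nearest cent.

D_1 = 0.80081
D_2 = 0.87849
Terminal value at year 2: TV = D_2×(1+g_2)/(r−g_2) = 0.90836/0.056 = 16.22066
P_0 = D_1/(1+r)^1 + D_2/(1+r)^2 + TV/(1+r)^2
    = 0.73469 + 0.73941 + 13.65261 = 15.12670

$15.13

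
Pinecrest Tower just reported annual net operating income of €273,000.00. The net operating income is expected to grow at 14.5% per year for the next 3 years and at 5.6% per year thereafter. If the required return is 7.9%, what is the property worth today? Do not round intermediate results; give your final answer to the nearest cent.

D_1 = 312585.00000
D_2 = 357909.82500
D_3 = 409806.74962
Terminal value at year 3: TV = D_3×(1+g_2)/(r−g_2) = 432755.92760/0.023 = 18815475.11322
P_0 = D_1/(1+r)^1 + D_2/(1+r)^2 + D_3/(1+r)^3 + TV/(1+r)^3
    = 289698.79518 + 307419.01806 + 326223.14706 + 14977897.53440 = 15901238.49470

€15901238.49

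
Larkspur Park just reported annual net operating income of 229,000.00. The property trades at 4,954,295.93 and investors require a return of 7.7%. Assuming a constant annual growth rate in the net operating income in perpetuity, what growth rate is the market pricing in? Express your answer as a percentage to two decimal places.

2.94%

P = D₀(1+g)/(r−g) ⇒ P(r−g) = D₀(1+g) ⇒ g(P+D₀) = P·r − D₀
g = (P·r − D₀)/(P + D₀) = (4,954,295.93×0.077 − 229,000.00) / (4,954,295.93 + 229,000.00) = 0.029418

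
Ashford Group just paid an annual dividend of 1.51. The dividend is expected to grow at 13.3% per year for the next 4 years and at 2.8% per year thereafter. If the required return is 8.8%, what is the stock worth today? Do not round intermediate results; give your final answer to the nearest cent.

37.12

D_1 = 1.71083
D_2 = 1.93837
D_3 = 2.19617
D_4 = 2.48826
Terminal value at year 4: TV = D_4×(1+g_2)/(r−g_2) = 2.55794/0.06 = 42.63227
P_0 = D_1/(1+r)^1 + D_2/(1+r)^2 + D_3/(1+r)^3 + D_4/(1+r)^4 + TV/(1+r)^4
    = 1.57245 + 1.63749 + 1.70522 + 1.77575 + 30.42446 = 37.11537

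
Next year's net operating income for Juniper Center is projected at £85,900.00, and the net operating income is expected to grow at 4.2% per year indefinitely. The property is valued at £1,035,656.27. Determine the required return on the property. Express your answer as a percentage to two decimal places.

P = D₁/(r − g) ⇒ r = D₁/P + g = £85,900.0000/£1,035,656.27 + 0.042 = 0.082943 + 0.042 = 0.124943

12.49%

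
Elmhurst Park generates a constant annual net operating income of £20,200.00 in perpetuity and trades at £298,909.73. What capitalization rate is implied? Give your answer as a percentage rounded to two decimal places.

6.76%

P = C/r ⇒ r = C/P = £20,200.00/£298,909.73 = 0.067579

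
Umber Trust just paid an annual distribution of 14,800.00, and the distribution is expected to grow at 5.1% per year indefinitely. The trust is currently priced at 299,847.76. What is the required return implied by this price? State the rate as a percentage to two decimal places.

D₁ = 14,800.00 × 1.051 = 15,554.8000
P = D₁/(r − g) ⇒ r = D₁/P + g = 15,554.8000/299,847.76 + 0.051 = 0.051876 + 0.051 = 0.102876

10.29%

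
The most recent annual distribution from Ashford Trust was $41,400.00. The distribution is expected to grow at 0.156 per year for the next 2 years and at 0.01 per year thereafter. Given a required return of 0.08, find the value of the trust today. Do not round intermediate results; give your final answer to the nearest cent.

D_1 = 47858.40000
D_2 = 55324.31040
Terminal value at year 2: TV = D_2×(1+g_2)/(r−g_2) = 55877.55350/0.07 = 798250.76434
P_0 = D_1/(1+r)^1 + D_2/(1+r)^2 + TV/(1+r)^2
    = 44313.33333 + 47431.67901 + 684371.36861 = 776116.38095

$776116.38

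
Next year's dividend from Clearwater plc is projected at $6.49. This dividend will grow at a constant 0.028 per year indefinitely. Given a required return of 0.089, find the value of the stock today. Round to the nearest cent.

$106.39

Growing perpetuity: P = D₁ / (r − g) = $6.4900 / (0.089 − 0.028) = $106.39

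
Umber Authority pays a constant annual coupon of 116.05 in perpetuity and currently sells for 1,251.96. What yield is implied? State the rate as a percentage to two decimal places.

P = C/r ⇒ r = C/P = 116.05/1,251.96 = 0.092695

9.27%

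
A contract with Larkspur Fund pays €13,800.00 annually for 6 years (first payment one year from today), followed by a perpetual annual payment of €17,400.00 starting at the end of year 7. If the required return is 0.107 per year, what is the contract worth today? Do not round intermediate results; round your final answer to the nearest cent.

PV of 6-year annuity: €13,800.00 × [1 − (1+0.107)^−6] / 0.107 = 58889.46298
Perpetuity value at year 6: €17,400.00 / 0.107 = 162616.82243
PV of perpetuity: 162616.82243 / (1+0.107)^6 = 88364.89085
Total PV = 58889.46298 + 88364.89085 = 147254.35383

€147254.35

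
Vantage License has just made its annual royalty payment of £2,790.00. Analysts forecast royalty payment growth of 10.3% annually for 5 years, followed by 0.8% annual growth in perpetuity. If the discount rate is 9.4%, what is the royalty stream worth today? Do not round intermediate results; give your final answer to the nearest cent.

D_1 = 3077.37000
D_2 = 3394.33911
D_3 = 3743.95604
D_4 = 4129.58351
D_5 = 4554.93061
Terminal value at year 5: TV = D_5×(1+g_2)/(r−g_2) = 4591.37006/0.086 = 53388.02392
P_0 = D_1/(1+r)^1 + D_2/(1+r)^2 + D_3/(1+r)^3 + D_4/(1+r)^4 + D_5/(1+r)^5 + TV/(1+r)^5
    = 2812.95247 + 2836.09376 + 2859.42543 + 2882.94904 + 2906.66617 + 34068.83135 = 48366.91820

£48366.92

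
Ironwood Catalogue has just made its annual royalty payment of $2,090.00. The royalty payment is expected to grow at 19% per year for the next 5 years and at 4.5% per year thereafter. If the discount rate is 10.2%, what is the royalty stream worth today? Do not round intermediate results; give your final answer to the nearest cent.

D_1 = 2487.10000
D_2 = 2959.64900
D_3 = 3521.98231
D_4 = 4191.15895
D_5 = 4987.47915
Terminal value at year 5: TV = D_5×(1+g_2)/(r−g_2) = 5211.91571/0.057 = 91437.11774
P_0 = D_1/(1+r)^1 + D_2/(1+r)^2 + D_3/(1+r)^3 + D_4/(1+r)^4 + D_5/(1+r)^5 + TV/(1+r)^5
    = 2256.89655 + 2437.12060 + 2631.73640 + 2841.89320 + 3068.83205 + 56261.92083 = 69498.39962

$69498.40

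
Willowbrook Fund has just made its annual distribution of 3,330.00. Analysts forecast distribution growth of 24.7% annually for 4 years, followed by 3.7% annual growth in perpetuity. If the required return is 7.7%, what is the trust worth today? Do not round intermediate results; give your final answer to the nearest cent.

D_1 = 4152.51000
D_2 = 5178.17997
D_3 = 6457.19042
D_4 = 8052.11646
Terminal value at year 4: TV = D_4×(1+g_2)/(r−g_2) = 8350.04477/0.04 = 208751.11915
P_0 = D_1/(1+r)^1 + D_2/(1+r)^2 + D_3/(1+r)^3 + D_4/(1+r)^4 + TV/(1+r)^4
    = 3855.62674 + 4464.22149 + 5168.88041 + 5984.76682 + 155155.07990 = 174628.57536

174628.58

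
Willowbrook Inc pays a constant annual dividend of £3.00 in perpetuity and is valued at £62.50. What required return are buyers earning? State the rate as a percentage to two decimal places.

P = C/r ⇒ r = C/P = £3.00/£62.50 = 0.048000

4.80%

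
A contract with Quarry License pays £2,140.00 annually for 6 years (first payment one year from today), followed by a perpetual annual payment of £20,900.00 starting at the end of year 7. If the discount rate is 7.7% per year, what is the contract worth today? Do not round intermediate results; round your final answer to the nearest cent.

PV of 6-year annuity: £2,140.00 × [1 − (1+0.077)^−6] / 0.077 = 9983.64679
Perpetuity value at year 6: £20,900.00 / 0.077 = 271428.57143
PV of perpetuity: 271428.57143 / (1+0.077)^6 = 173924.73133
Total PV = 9983.64679 + 173924.73133 = 183908.37811

£183908.38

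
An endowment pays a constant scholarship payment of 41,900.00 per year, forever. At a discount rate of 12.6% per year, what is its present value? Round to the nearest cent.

332539.68

Level perpetuity: PV = C / r = 41,900.00 / 0.126 = 332,539.68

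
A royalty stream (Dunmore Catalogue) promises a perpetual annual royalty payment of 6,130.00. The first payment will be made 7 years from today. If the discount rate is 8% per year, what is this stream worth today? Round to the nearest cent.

48286.75

Value at end of year 6: C / r = 6,130.00 / 0.08 = 76,625.0000
Discount to today: PV = 76,625.0000 / (1 + 0.08)^6 = 76,625.0000 / 1.586874 = 48,286.75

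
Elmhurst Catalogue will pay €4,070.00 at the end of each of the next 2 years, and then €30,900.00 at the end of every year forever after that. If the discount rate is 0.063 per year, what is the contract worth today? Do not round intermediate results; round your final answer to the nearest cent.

€441492.29

PV of 2-year annuity: €4,070.00 × [1 − (1+0.063)^−2] / 0.063 = 7430.65518
Perpetuity value at year 2: €30,900.00 / 0.063 = 490476.19048
PV of perpetuity: 490476.19048 / (1+0.063)^2 = 434061.63397
Total PV = 7430.65518 + 434061.63397 = 441492.28915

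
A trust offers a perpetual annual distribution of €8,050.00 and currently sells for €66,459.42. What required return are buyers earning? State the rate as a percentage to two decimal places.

P = C/r ⇒ r = C/P = €8,050.00/€66,459.42 = 0.121127

12.11%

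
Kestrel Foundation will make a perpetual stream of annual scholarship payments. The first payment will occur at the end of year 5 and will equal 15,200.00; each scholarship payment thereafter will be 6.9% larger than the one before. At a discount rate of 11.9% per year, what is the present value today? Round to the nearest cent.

193889.03

Value at end of year 4: C₁ / (r − g) = 15,200.00 / (0.119 − 0.069) = 304,000.0000
Discount to today: PV = 304,000.0000 / (1 + 0.119)^4 = 304,000.0000 / 1.567907 = 193,889.03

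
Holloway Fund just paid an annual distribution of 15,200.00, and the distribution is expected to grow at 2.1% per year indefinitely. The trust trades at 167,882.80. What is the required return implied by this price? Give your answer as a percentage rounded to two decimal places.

11.34%

D₁ = 15,200.00 × 1.021 = 15,519.2000
P = D₁/(r − g) ⇒ r = D₁/P + g = 15,519.2000/167,882.80 + 0.021 = 0.092441 + 0.021 = 0.113441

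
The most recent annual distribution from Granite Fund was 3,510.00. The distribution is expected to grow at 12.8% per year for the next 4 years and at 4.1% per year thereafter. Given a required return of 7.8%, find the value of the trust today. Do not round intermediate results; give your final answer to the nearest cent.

134135.96

D_1 = 3959.28000
D_2 = 4466.06784
D_3 = 5037.72452
D_4 = 5682.55326
Terminal value at year 4: TV = D_4×(1+g_2)/(r−g_2) = 5915.53795/0.037 = 159879.40395
P_0 = D_1/(1+r)^1 + D_2/(1+r)^2 + D_3/(1+r)^3 + D_4/(1+r)^4 + TV/(1+r)^4
    = 3672.80148 + 3843.15406 + 4021.40796 + 4207.92966 + 118390.66966 = 134135.96282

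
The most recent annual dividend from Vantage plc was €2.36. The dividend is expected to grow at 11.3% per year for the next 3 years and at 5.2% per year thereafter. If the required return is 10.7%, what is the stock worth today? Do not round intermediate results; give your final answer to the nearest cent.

D_1 = 2.62668
D_2 = 2.92349
D_3 = 3.25385
Terminal value at year 3: TV = D_3×(1+g_2)/(r−g_2) = 3.42305/0.055 = 62.23727
P_0 = D_1/(1+r)^1 + D_2/(1+r)^2 + D_3/(1+r)^3 + TV/(1+r)^3
    = 2.37279 + 2.38565 + 2.39858 + 45.87834 = 53.03536

€53.04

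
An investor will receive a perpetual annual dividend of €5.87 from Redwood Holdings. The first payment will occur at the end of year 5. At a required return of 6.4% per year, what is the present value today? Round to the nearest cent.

€71.56

Value at end of year 4: C / r = €5.87 / 0.064 = €91.7188
Discount to today: PV = €91.7188 / (1 + 0.064)^4 = €91.7188 / 1.281641 = €71.56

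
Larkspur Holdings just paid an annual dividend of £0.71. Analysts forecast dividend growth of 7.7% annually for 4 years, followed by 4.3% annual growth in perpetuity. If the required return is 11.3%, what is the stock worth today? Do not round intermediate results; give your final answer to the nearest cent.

D_1 = 0.76467
D_2 = 0.82355
D_3 = 0.88696
D_4 = 0.95526
Terminal value at year 4: TV = D_4×(1+g_2)/(r−g_2) = 0.99634/0.07 = 14.23336
P_0 = D_1/(1+r)^1 + D_2/(1+r)^2 + D_3/(1+r)^3 + D_4/(1+r)^4 + TV/(1+r)^4
    = 0.68704 + 0.66481 + 0.64331 + 0.62250 + 9.27527 = 11.89293

£11.89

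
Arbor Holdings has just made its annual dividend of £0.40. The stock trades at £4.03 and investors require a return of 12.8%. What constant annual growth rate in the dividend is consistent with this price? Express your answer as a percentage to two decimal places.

2.61%

P = D₀(1+g)/(r−g) ⇒ P(r−g) = D₀(1+g) ⇒ g(P+D₀) = P·r − D₀
g = (P·r − D₀)/(P + D₀) = (£4.03×0.128 − £0.40) / (£4.03 + £0.40) = 0.026149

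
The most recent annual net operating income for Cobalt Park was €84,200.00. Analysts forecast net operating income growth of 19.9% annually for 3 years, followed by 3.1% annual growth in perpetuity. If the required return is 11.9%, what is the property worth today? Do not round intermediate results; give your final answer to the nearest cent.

D_1 = 100955.80000
D_2 = 121046.00420
D_3 = 145134.15904
Terminal value at year 3: TV = D_3×(1+g_2)/(r−g_2) = 149633.31797/0.088 = 1700378.61325
P_0 = D_1/(1+r)^1 + D_2/(1+r)^2 + D_3/(1+r)^3 + TV/(1+r)^3
    = 90219.66041 + 96669.68082 + 103580.82868 + 1213543.57243 = 1504013.74234

€1504013.74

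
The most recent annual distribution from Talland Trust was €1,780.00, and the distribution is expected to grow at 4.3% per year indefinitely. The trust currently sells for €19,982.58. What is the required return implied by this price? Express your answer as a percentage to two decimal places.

13.59%

D₁ = €1,780.00 × 1.043 = €1,856.5400
P = D₁/(r − g) ⇒ r = D₁/P + g = €1,856.5400/€19,982.58 + 0.043 = 0.092908 + 0.043 = 0.135908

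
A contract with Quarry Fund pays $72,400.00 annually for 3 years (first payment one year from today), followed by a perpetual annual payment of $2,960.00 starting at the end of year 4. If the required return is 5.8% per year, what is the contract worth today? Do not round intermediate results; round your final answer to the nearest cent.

PV of 3-year annuity: $72,400.00 × [1 − (1+0.058)^−3] / 0.058 = 194244.41191
Perpetuity value at year 3: $2,960.00 / 0.058 = 51034.48276
PV of perpetuity: 51034.48276 / (1+0.058)^3 = 43092.99851
Total PV = 194244.41191 + 43092.99851 = 237337.41042

$237337.41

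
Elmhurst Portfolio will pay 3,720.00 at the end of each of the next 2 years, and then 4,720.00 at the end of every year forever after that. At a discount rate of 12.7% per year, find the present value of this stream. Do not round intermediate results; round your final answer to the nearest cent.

PV of 2-year annuity: 3,720.00 × [1 − (1+0.127)^−2] / 0.127 = 6229.63494
Perpetuity value at year 2: 4,720.00 / 0.127 = 37165.35433
PV of perpetuity: 37165.35433 / (1+0.127)^2 = 29261.08634
Total PV = 6229.63494 + 29261.08634 = 35490.72128

35490.72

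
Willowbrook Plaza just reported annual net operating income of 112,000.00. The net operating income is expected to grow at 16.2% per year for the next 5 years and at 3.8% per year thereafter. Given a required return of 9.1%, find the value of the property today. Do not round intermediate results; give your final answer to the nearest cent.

D_1 = 130144.00000
D_2 = 151227.32800
D_3 = 175726.15514
D_4 = 204193.79227
D_5 = 237273.18662
Terminal value at year 5: TV = D_5×(1+g_2)/(r−g_2) = 246289.56771/0.053 = 4646972.97560
P_0 = D_1/(1+r)^1 + D_2/(1+r)^2 + D_3/(1+r)^3 + D_4/(1+r)^4 + D_5/(1+r)^5 + TV/(1+r)^5
    = 119288.72594 + 127051.78693 + 135320.05171 + 144126.39788 + 153505.84265 + 3006397.44668 = 3685690.25179

3685690.25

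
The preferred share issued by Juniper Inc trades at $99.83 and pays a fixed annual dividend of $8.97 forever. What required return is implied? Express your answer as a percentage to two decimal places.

P = C/r ⇒ r = C/P = $8.97/$99.83 = 0.089853

8.99%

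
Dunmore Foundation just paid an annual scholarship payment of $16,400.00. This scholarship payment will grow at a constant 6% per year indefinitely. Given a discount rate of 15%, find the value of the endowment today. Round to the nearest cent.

D₁ = D₀ × (1 + g) = $16,400.00 × 1.06 = $17,384.0000
Growing perpetuity: P = D₁ / (r − g) = $17,384.0000 / (0.15 − 0.06) = $193,155.56

$193155.56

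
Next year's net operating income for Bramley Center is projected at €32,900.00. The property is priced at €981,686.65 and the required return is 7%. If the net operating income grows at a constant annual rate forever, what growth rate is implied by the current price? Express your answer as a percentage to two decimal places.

3.65%

P = D₁/(r−g) ⇒ g = r − D₁/P = 0.07 − €32,900.00/€981,686.65 = 0.036486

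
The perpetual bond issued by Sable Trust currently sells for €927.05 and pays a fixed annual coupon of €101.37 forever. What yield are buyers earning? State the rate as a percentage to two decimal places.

10.93%

P = C/r ⇒ r = C/P = €101.37/€927.05 = 0.109347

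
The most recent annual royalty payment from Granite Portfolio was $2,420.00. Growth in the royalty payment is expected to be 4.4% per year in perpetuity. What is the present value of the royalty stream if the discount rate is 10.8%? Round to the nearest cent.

$39476.25

D₁ = D₀ × (1 + g) = $2,420.00 × 1.044 = $2,526.4800
Growing perpetuity: P = D₁ / (r − g) = $2,526.4800 / (0.108 − 0.044) = $39,476.25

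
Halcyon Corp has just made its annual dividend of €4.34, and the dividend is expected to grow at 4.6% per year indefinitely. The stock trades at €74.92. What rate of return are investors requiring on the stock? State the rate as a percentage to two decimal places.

D₁ = €4.34 × 1.046 = €4.5396
P = D₁/(r − g) ⇒ r = D₁/P + g = €4.5396/€74.92 + 0.046 = 0.060593 + 0.046 = 0.106593

10.66%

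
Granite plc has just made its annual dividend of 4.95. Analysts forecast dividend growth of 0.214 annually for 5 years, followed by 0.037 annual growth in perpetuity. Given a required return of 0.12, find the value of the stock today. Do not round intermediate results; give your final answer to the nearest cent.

124.26

D_1 = 6.00930
D_2 = 7.29529
D_3 = 8.85648
D_4 = 10.75177
D_5 = 13.05265
Terminal value at year 5: TV = D_5×(1+g_2)/(r−g_2) = 13.53560/0.083 = 163.07947
P_0 = D_1/(1+r)^1 + D_2/(1+r)^2 + D_3/(1+r)^3 + D_4/(1+r)^4 + D_5/(1+r)^5 + TV/(1+r)^5
    = 5.36545 + 5.81576 + 6.30387 + 6.83294 + 7.40642 + 92.53567 = 124.26012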